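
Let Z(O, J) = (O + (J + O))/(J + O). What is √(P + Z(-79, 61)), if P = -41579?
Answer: 5*I*√59866/6 ≈ 203.9*I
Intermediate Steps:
Z(O, J) = (J + 2*O)/(J + O)
√(P + Z(-79, 61)) = √(-41579 + (61 + 2*(-79))/(61 - 79)) = √(-41579 + (61 - 158)/(-18)) = √(-41579 - 1/18*(-97)) = √(-41579 + 97/18) = √(-748325/18) = 5*I*√59866/6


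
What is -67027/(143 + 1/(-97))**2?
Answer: -630657043/192376900 ≈ -3.2782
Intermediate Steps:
-67027/(143 + 1/(-97))**2 = -67027/(143 - 1/97)**2 = -67027/((13870/97)**2) = -67027/192376900/9409 = -67027*9409/192376900 = -630657043/192376900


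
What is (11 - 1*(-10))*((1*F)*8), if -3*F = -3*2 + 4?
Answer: 112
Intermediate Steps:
F = 2/3 (F = -(-3*2 + 4)/3 = -(-6 + 4)/3 = -1/3*(-2) = 2/3 ≈ 0.66667)
(11 - 1*(-10))*((1*F)*8) = (11 - 1*(-10))*((1*(2/3))*8) = (11 + 10)*((2/3)*8) = 21*(16/3) = 112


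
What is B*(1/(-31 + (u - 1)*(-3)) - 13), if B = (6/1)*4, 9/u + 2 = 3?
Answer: -17184/55 ≈ -312.44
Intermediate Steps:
u = 9 (u = 9/(-2 + 3) = 9/1 = 9*1 = 9)
B = 24 (B = (6*1)*4 = 6*4 = 24)
B*(1/(-31 + (u - 1)*(-3)) - 13) = 24*(1/(-31 + (9 - 1)*(-3)) - 13) = 24*(1/(-31 + 8*(-3)) - 13) = 24*(1/(-31 - 24) - 13) = 24*(1/(-55) - 13) = 24*(-1/55 - 13) = 24*(-716/55) = -17184/55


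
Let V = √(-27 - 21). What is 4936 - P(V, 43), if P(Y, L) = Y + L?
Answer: 4893 - 4*I*√3 ≈ 4893.0 - 6.9282*I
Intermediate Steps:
V = 4*I*√3 (V = √(-48) = 4*I*√3 ≈ 6.9282*I)
P(Y, L) = L + Y
4936 - P(V, 43) = 4936 - (43 + 4*I*√3) = 4936 + (-43 - 4*I*√3) = 4893 - 4*I*√3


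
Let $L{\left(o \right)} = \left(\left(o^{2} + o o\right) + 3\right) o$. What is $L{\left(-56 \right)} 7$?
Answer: $-2459800$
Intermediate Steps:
$L{\left(o \right)} = o \left(3 + 2 o^{2}\right)$ ($L{\left(o \right)} = \left(\left(o^{2} + o^{2}\right) + 3\right) o = \left(2 o^{2} + 3\right) o = \left(3 + 2 o^{2}\right) o = o \left(3 + 2 o^{2}\right)$)
$L{\left(-56 \right)} 7 = - 56 \left(3 + 2 \left(-56\right)^{2}\right) 7 = - 56 \left(3 + 2 \cdot 3136\right) 7 = - 56 \left(3 + 6272\right) 7 = \left(-56\right) 6275 \cdot 7 = \left(-351400\right) 7 = -2459800$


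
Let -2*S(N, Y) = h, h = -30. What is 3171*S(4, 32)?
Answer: 47565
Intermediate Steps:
S(N, Y) = 15 (S(N, Y) = -½*(-30) = 15)
3171*S(4, 32) = 3171*15 = 47565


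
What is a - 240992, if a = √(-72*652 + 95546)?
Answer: -240992 + √48602 ≈ -2.4077e+5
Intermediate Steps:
a = √48602 (a = √(-46944 + 95546) = √48602 ≈ 220.46)
a - 240992 = √48602 - 240992 = -240992 + √48602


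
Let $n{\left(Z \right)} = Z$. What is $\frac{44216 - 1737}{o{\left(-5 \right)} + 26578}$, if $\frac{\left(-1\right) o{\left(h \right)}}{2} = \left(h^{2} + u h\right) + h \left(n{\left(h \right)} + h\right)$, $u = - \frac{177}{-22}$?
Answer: $\frac{467269}{291593} \approx 1.6025$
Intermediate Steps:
$u = \frac{177}{22}$ ($u = \left(-177\right) \left(- \frac{1}{22}\right) = \frac{177}{22} \approx 8.0455$)
$o{\left(h \right)} = - 6 h^{2} - \frac{177 h}{11}$ ($o{\left(h \right)} = - 2 \left(\left(h^{2} + \frac{177 h}{22}\right) + h \left(h + h\right)\right) = - 2 \left(\left(h^{2} + \frac{177 h}{22}\right) + h 2 h\right) = - 2 \left(\left(h^{2} + \frac{177 h}{22}\right) + 2 h^{2}\right) = - 2 \left(3 h^{2} + \frac{177 h}{22}\right) = - 6 h^{2} - \frac{177 h}{11}$)
$\frac{44216 - 1737}{o{\left(-5 \right)} + 26578} = \frac{44216 - 1737}{\left(- \frac{3}{11}\right) \left(-5\right) \left(59 + 22 \left(-5\right)\right) + 26578} = \frac{42479}{\left(- \frac{3}{11}\right) \left(-5\right) \left(59 - 110\right) + 26578} = \frac{42479}{\left(- \frac{3}{11}\right) \left(-5\right) \left(-51\right) + 26578} = \frac{42479}{- \frac{765}{11} + 26578} = \frac{42479}{\frac{291593}{11}} = 42479 \cdot \frac{11}{291593} = \frac{467269}{291593}$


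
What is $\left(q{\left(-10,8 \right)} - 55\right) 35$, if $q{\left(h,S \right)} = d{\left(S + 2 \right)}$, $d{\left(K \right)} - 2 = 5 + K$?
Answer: $-1330$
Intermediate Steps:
$d{\left(K \right)} = 7 + K$ ($d{\left(K \right)} = 2 + \left(5 + K\right) = 7 + K$)
$q{\left(h,S \right)} = 9 + S$ ($q{\left(h,S \right)} = 7 + \left(S + 2\right) = 7 + \left(2 + S\right) = 9 + S$)
$\left(q{\left(-10,8 \right)} - 55\right) 35 = \left(\left(9 + 8\right) - 55\right) 35 = \left(17 - 55\right) 35 = \left(-38\right) 35 = -1330$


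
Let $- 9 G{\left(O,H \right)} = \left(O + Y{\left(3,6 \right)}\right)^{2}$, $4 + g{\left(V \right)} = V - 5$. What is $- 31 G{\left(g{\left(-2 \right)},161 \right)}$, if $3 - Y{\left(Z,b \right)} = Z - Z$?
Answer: $\frac{1984}{9} \approx 220.44$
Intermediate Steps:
$g{\left(V \right)} = -9 + V$ ($g{\left(V \right)} = -4 + \left(V - 5\right) = -4 + \left(-5 + V\right) = -9 + V$)
$Y{\left(Z,b \right)} = 3$ ($Y{\left(Z,b \right)} = 3 - \left(Z - Z\right) = 3 - 0 = 3 + 0 = 3$)
$G{\left(O,H \right)} = - \frac{\left(3 + O\right)^{2}}{9}$ ($G{\left(O,H \right)} = - \frac{\left(O + 3\right)^{2}}{9} = - \frac{\left(3 + O\right)^{2}}{9}$)
$- 31 G{\left(g{\left(-2 \right)},161 \right)} = - 31 \left(- \frac{\left(3 - 11\right)^{2}}{9}\right) = - 31 \left(- \frac{\left(-8\right)^{2}}{9}\right) = - 31 \left(\left(- \frac{1}{9}\right) 64\right) = \left(-31\right) \left(- \frac{64}{9}\right) = \frac{1984}{9}$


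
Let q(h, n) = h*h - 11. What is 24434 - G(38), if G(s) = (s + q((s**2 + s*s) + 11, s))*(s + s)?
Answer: -638696894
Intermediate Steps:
q(h, n) = -11 + h**2 (q(h, n) = h**2 - 11 = -11 + h**2)
G(s) = 2*s*(-11 + s + (11 + 2*s**2)**2) (G(s) = (s + (-11 + ((s**2 + s*s) + 11)**2))*(s + s) = (s + (-11 + ((s**2 + s**2) + 11)**2))*(2*s) = (s + (-11 + (2*s**2 + 11)**2))*(2*s) = (s + (-11 + (11 + 2*s**2)**2))*(2*s) = (-11 + s + (11 + 2*s**2)**2)*(2*s) = 2*s*(-11 + s + (11 + 2*s**2)**2))
24434 - G(38) = 24434 - 2*38*(-11 + 38 + (11 + 2*38**2)**2) = 24434 - 2*38*(-11 + 38 + (11 + 2*1444)**2) = 24434 - 2*38*(-11 + 38 + (11 + 2888)**2) = 24434 - 2*38*(-11 + 38 + 2899**2) = 24434 - 2*38*(-11 + 38 + 8404201) = 24434 - 2*38*8404228 = 24434 - 1*638721328 = 24434 - 638721328 = -638696894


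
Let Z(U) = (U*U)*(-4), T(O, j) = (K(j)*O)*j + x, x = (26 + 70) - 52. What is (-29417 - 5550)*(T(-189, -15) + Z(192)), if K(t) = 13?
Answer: 3865846619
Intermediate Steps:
x = 44 (x = 96 - 52 = 44)
T(O, j) = 44 + 13*O*j (T(O, j) = (13*O)*j + 44 = 13*O*j + 44 = 44 + 13*O*j)
Z(U) = -4*U² (Z(U) = U²*(-4) = -4*U²)
(-29417 - 5550)*(T(-189, -15) + Z(192)) = (-29417 - 5550)*((44 + 13*(-189)*(-15)) - 4*192²) = -34967*((44 + 36855) - 4*36864) = -34967*(36899 - 147456) = -34967*(-110557) = 3865846619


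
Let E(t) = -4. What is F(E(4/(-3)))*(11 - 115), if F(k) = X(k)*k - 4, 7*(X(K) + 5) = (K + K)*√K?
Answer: -1664 - 6656*I/7 ≈ -1664.0 - 950.86*I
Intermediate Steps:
X(K) = -5 + 2*K^(3/2)/7 (X(K) = -5 + ((K + K)*√K)/7 = -5 + ((2*K)*√K)/7 = -5 + (2*K^(3/2))/7 = -5 + 2*K^(3/2)/7)
F(k) = -4 + k*(-5 + 2*k^(3/2)/7) (F(k) = (-5 + 2*k^(3/2)/7)*k - 4 = k*(-5 + 2*k^(3/2)/7) - 4 = -4 + k*(-5 + 2*k^(3/2)/7))
F(E(4/(-3)))*(11 - 115) = (-4 + (⅐)*(-4)*(-35 + 2*(-4)^(3/2)))*(11 - 115) = (-4 + (⅐)*(-4)*(-35 + 2*(-8*I)))*(-104) = (-4 + (⅐)*(-4)*(-35 - 16*I))*(-104) = (-4 + (20 + 64*I/7))*(-104) = (16 + 64*I/7)*(-104) = -1664 - 6656*I/7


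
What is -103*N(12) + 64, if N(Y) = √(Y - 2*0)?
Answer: 64 - 206*√3 ≈ -292.80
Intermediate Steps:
N(Y) = √Y (N(Y) = √(Y + 0) = √Y)
-103*N(12) + 64 = -206*√3 + 64 = 64 - 206*√3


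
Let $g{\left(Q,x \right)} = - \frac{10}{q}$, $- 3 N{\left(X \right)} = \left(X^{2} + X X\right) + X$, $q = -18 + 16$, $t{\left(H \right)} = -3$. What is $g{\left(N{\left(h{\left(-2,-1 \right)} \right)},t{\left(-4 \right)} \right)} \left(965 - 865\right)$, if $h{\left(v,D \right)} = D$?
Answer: $500$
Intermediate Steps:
$q = -2$
$N{\left(X \right)} = - \frac{2 X^{2}}{3} - \frac{X}{3}$ ($N{\left(X \right)} = - \frac{\left(X^{2} + X X\right) + X}{3} = - \frac{\left(X^{2} + X^{2}\right) + X}{3} = - \frac{2 X^{2} + X}{3} = - \frac{X + 2 X^{2}}{3} = - \frac{2 X^{2}}{3} - \frac{X}{3}$)
$g{\left(Q,x \right)} = 5$ ($g{\left(Q,x \right)} = - \frac{10}{-2} = \left(-10\right) \left(- \frac{1}{2}\right) = 5$)
$g{\left(N{\left(h{\left(-2,-1 \right)} \right)},t{\left(-4 \right)} \right)} \left(965 - 865\right) = 5 \left(965 - 865\right) = 5 \cdot 100 = 500$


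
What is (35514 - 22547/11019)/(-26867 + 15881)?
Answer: -391306219/121054734 ≈ -3.2325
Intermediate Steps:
(35514 - 22547/11019)/(-26867 + 15881) = (35514 - 22547*1/11019)/(-10986) = (35514 - 22547/11019)*(-1/10986) = (391306219/11019)*(-1/10986) = -391306219/121054734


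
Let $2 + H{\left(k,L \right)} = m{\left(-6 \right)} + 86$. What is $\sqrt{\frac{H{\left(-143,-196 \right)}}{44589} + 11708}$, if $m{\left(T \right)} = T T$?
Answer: $\frac{6 \sqrt{71844457277}}{14863} \approx 108.2$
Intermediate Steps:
$m{\left(T \right)} = T^{2}$
$H{\left(k,L \right)} = 120$ ($H{\left(k,L \right)} = -2 + \left(\left(-6\right)^{2} + 86\right) = -2 + \left(36 + 86\right) = -2 + 122 = 120$)
$\sqrt{\frac{H{\left(-143,-196 \right)}}{44589} + 11708} = \sqrt{\frac{120}{44589} + 11708} = \sqrt{120 \cdot \frac{1}{44589} + 11708} = \sqrt{\frac{40}{14863} + 11708} = \sqrt{\frac{174016044}{14863}} = \frac{6 \sqrt{71844457277}}{14863}$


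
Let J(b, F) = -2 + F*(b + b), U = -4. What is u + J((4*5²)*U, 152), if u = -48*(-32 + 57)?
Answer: -122802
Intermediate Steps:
J(b, F) = -2 + 2*F*b (J(b, F) = -2 + F*(2*b) = -2 + 2*F*b)
u = -1200 (u = -48*25 = -1200)
u + J((4*5²)*U, 152) = -1200 + (-2 + 2*152*((4*5²)*(-4))) = -1200 + (-2 + 2*152*((4*25)*(-4))) = -1200 + (-2 + 2*152*(100*(-4))) = -1200 + (-2 + 2*152*(-400)) = -1200 + (-2 - 121600) = -1200 - 121602 = -122802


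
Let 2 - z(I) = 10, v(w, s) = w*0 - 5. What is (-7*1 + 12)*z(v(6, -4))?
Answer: -40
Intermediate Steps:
v(w, s) = -5 (v(w, s) = 0 - 5 = -5)
z(I) = -8 (z(I) = 2 - 1*10 = 2 - 10 = -8)
(-7*1 + 12)*z(v(6, -4)) = (-7*1 + 12)*(-8) = (-7 + 12)*(-8) = 5*(-8) = -40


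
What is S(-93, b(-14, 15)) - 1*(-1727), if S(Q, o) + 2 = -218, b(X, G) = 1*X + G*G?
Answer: 1507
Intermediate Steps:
b(X, G) = X + G²
S(Q, o) = -220 (S(Q, o) = -2 - 218 = -220)
S(-93, b(-14, 15)) - 1*(-1727) = -220 - 1*(-1727) = -220 + 1727 = 1507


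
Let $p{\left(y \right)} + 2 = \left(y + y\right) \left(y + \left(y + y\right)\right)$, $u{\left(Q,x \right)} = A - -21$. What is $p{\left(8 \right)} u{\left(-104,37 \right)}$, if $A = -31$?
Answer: $-3820$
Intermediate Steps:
$u{\left(Q,x \right)} = -10$ ($u{\left(Q,x \right)} = -31 - -21 = -31 + 21 = -10$)
$p{\left(y \right)} = -2 + 6 y^{2}$ ($p{\left(y \right)} = -2 + \left(y + y\right) \left(y + \left(y + y\right)\right) = -2 + 2 y \left(y + 2 y\right) = -2 + 2 y 3 y = -2 + 6 y^{2}$)
$p{\left(8 \right)} u{\left(-104,37 \right)} = \left(-2 + 6 \cdot 8^{2}\right) \left(-10\right) = \left(-2 + 6 \cdot 64\right) \left(-10\right) = \left(-2 + 384\right) \left(-10\right) = 382 \left(-10\right) = -3820$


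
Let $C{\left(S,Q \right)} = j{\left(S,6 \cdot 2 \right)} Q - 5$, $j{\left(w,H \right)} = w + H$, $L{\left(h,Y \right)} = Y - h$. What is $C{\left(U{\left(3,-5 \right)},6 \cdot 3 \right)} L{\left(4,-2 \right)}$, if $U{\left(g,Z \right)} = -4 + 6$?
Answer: $-1482$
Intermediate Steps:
$U{\left(g,Z \right)} = 2$
$j{\left(w,H \right)} = H + w$
$C{\left(S,Q \right)} = -5 + Q \left(12 + S\right)$ ($C{\left(S,Q \right)} = \left(6 \cdot 2 + S\right) Q - 5 = \left(12 + S\right) Q - 5 = Q \left(12 + S\right) - 5 = -5 + Q \left(12 + S\right)$)
$C{\left(U{\left(3,-5 \right)},6 \cdot 3 \right)} L{\left(4,-2 \right)} = \left(-5 + 6 \cdot 3 \left(12 + 2\right)\right) \left(-2 - 4\right) = \left(-5 + 18 \cdot 14\right) \left(-2 - 4\right) = \left(-5 + 252\right) \left(-6\right) = 247 \left(-6\right) = -1482$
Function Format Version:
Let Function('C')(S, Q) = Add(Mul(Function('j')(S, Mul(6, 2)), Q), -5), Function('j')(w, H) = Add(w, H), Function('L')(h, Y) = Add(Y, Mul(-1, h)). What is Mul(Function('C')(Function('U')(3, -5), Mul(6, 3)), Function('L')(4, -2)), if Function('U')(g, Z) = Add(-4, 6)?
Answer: -1482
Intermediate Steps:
Function('U')(g, Z) = 2
Function('j')(w, H) = Add(H, w)
Function('C')(S, Q) = Add(-5, Mul(Q, Add(12, S))) (Function('C')(S, Q) = Add(Mul(Add(Mul(6, 2), S), Q), -5) = Add(Mul(Add(12, S), Q), -5) = Add(Mul(Q, Add(12, S)), -5) = Add(-5, Mul(Q, Add(12, S))))
Mul(Function('C')(Function('U')(3, -5), Mul(6, 3)), Function('L')(4, -2)) = Mul(Add(-5, Mul(Mul(6, 3), Add(12, 2))), Add(-2, Mul(-1, 4))) = Mul(Add(-5, Mul(18, 14)), Add(-2, -4)) = Mul(Add(-5, 252), -6) = Mul(247, -6) = -1482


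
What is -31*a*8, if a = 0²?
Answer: 0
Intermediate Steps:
a = 0
-31*a*8 = -31*0*8 = 0*8 = 0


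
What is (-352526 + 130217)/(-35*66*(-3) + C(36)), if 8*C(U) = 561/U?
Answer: -21341664/665467 ≈ -32.070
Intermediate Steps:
C(U) = 561/(8*U) (C(U) = (561/U)/8 = 561/(8*U))
(-352526 + 130217)/(-35*66*(-3) + C(36)) = (-352526 + 130217)/(-35*66*(-3) + (561/8)/36) = -222309/(-2310*(-3) + (561/8)*(1/36)) = -222309/(6930 + 187/96) = -222309/665467/96 = -222309*96/665467 = -21341664/665467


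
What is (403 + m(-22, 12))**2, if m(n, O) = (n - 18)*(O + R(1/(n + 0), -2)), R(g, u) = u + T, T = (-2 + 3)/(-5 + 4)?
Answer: 1849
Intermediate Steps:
T = -1 (T = 1/(-1) = 1*(-1) = -1)
R(g, u) = -1 + u (R(g, u) = u - 1 = -1 + u)
m(n, O) = (-18 + n)*(-3 + O) (m(n, O) = (n - 18)*(O + (-1 - 2)) = (-18 + n)*(O - 3) = (-18 + n)*(-3 + O))
(403 + m(-22, 12))**2 = (403 + (54 - 18*12 - 3*(-22) + 12*(-22)))**2 = (403 + (54 - 216 + 66 - 264))**2 = (403 - 360)**2 = 43**2 = 1849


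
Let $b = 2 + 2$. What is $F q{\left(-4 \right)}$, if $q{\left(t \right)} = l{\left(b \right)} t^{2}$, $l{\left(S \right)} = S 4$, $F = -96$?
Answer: $-24576$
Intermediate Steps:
$b = 4$
$l{\left(S \right)} = 4 S$
$q{\left(t \right)} = 16 t^{2}$ ($q{\left(t \right)} = 4 \cdot 4 t^{2} = 16 t^{2}$)
$F q{\left(-4 \right)} = - 96 \cdot 16 \left(-4\right)^{2} = - 96 \cdot 16 \cdot 16 = \left(-96\right) 256 = -24576$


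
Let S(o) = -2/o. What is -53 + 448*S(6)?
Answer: -607/3 ≈ -202.33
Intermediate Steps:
-53 + 448*S(6) = -53 + 448*(-2/6) = -53 + 448*(-2*⅙) = -53 + 448*(-⅓) = -53 - 448/3 = -607/3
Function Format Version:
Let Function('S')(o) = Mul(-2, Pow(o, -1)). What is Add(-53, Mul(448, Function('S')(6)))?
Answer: Rational(-607, 3) ≈ -202.33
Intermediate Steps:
Add(-53, Mul(448, Function('S')(6))) = Add(-53, Mul(448, Mul(-2, Pow(6, -1)))) = Add(-53, Mul(448, Mul(-2, Rational(1, 6)))) = Add(-53, Mul(448, Rational(-1, 3))) = Add(-53, Rational(-448, 3)) = Rational(-607, 3)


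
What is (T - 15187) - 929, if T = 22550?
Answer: 6434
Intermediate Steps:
(T - 15187) - 929 = (22550 - 15187) - 929 = 7363 - 929 = 6434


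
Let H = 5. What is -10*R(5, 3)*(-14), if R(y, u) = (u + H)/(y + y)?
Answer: 112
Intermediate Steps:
R(y, u) = (5 + u)/(2*y) (R(y, u) = (u + 5)/(y + y) = (5 + u)/((2*y)) = (5 + u)*(1/(2*y)) = (5 + u)/(2*y))
-10*R(5, 3)*(-14) = -5*(5 + 3)/5*(-14) = -5*8/5*(-14) = -10*4/5*(-14) = -8*(-14) = 112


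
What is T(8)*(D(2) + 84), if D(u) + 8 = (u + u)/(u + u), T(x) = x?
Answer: 616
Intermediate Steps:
D(u) = -7 (D(u) = -8 + (u + u)/(u + u) = -8 + (2*u)/((2*u)) = -8 + (2*u)*(1/(2*u)) = -8 + 1 = -7)
T(8)*(D(2) + 84) = 8*(-7 + 84) = 8*77 = 616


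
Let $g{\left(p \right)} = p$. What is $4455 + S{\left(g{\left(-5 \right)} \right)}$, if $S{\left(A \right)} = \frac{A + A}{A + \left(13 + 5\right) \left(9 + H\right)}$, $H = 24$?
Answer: $\frac{2623985}{589} \approx 4455.0$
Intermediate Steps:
$S{\left(A \right)} = \frac{2 A}{594 + A}$ ($S{\left(A \right)} = \frac{A + A}{A + \left(13 + 5\right) \left(9 + 24\right)} = \frac{2 A}{A + 18 \cdot 33} = \frac{2 A}{A + 594} = \frac{2 A}{594 + A}$)
$4455 + S{\left(g{\left(-5 \right)} \right)} = 4455 + 2 \left(-5\right) \frac{1}{594 - 5} = 4455 + 2 \left(-5\right) \frac{1}{589} = 4455 - \frac{10}{589} = \frac{2623985}{589}$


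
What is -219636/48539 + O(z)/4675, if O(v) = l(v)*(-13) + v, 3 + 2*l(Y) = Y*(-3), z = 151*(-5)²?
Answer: 248223643/20629075 ≈ 12.033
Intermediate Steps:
z = 3775 (z = 151*25 = 3775)
l(Y) = -3/2 - 3*Y/2 (l(Y) = -3/2 + (Y*(-3))/2 = -3/2 + (-3*Y)/2 = -3/2 - 3*Y/2)
O(v) = 39/2 + 41*v/2 (O(v) = (-3/2 - 3*v/2)*(-13) + v = (39/2 + 39*v/2) + v = 39/2 + 41*v/2)
-219636/48539 + O(z)/4675 = -219636/48539 + (39/2 + (41/2)*3775)/4675 = -219636*1/48539 + (39/2 + 154775/2)*(1/4675) = -219636/48539 + 77407*(1/4675) = -219636/48539 + 7037/425 = 248223643/20629075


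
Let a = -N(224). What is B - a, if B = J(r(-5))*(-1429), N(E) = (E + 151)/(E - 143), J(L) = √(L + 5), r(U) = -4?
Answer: -38458/27 ≈ -1424.4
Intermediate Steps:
J(L) = √(5 + L)
N(E) = (151 + E)/(-143 + E)
B = -1429 (B = √(5 - 4)*(-1429) = √1*(-1429) = 1*(-1429) = -1429)
a = -125/27 (a = -(151 + 224)/(-143 + 224) = -375/81 = -1*125/27 = -125/27 ≈ -4.6296)
B - a = -1429 - 1*(-125/27) = -1429 + 125/27 = -38458/27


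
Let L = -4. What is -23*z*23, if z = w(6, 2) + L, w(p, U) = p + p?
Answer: -4232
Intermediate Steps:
w(p, U) = 2*p
z = 8 (z = 2*6 - 4 = 12 - 4 = 8)
-23*z*23 = -23*8*23 = -184*23 = -4232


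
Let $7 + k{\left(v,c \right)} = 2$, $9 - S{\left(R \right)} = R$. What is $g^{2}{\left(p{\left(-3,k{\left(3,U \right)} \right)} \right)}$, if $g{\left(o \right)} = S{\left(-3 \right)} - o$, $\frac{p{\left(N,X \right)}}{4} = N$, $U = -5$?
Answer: $576$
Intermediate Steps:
$S{\left(R \right)} = 9 - R$
$k{\left(v,c \right)} = -5$ ($k{\left(v,c \right)} = -7 + 2 = -5$)
$p{\left(N,X \right)} = 4 N$
$g{\left(o \right)} = 12 - o$ ($g{\left(o \right)} = \left(9 - -3\right) - o = \left(9 + 3\right) - o = 12 - o$)
$g^{2}{\left(p{\left(-3,k{\left(3,U \right)} \right)} \right)} = \left(12 - 4 \left(-3\right)\right)^{2} = \left(12 - -12\right)^{2} = \left(12 + 12\right)^{2} = 24^{2} = 576$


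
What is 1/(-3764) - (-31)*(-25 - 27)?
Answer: -6067569/3764 ≈ -1612.0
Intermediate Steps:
1/(-3764) - (-31)*(-25 - 27) = -1/3764 - (-31)*(-52) = -1/3764 - 1*1612 = -1/3764 - 1612 = -6067569/3764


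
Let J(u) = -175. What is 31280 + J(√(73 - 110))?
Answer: 31105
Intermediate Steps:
31280 + J(√(73 - 110)) = 31280 - 175 = 31105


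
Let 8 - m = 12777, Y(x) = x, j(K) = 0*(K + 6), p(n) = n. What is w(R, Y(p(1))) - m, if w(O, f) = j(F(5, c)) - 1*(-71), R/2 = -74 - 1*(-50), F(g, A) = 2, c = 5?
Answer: 12840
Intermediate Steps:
j(K) = 0 (j(K) = 0*(6 + K) = 0)
m = -12769 (m = 8 - 1*12777 = 8 - 12777 = -12769)
R = -48 (R = 2*(-74 - 1*(-50)) = 2*(-74 + 50) = 2*(-24) = -48)
w(O, f) = 71 (w(O, f) = 0 - 1*(-71) = 0 + 71 = 71)
w(R, Y(p(1))) - m = 71 - 1*(-12769) = 71 + 12769 = 12840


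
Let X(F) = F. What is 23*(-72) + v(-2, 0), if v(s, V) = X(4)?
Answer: -1652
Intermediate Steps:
v(s, V) = 4
23*(-72) + v(-2, 0) = 23*(-72) + 4 = -1656 + 4 = -1652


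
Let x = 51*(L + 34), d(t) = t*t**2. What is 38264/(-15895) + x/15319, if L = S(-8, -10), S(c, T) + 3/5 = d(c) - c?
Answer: -967655753/243495505 ≈ -3.9740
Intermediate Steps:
d(t) = t**3
S(c, T) = -3/5 + c**3 - c (S(c, T) = -3/5 + (c**3 - c) = -3/5 + c**3 - c)
L = -2523/5 (L = -3/5 + (-8)**3 - 1*(-8) = -3/5 - 512 + 8 = -2523/5 ≈ -504.60)
x = -120003/5 (x = 51*(-2523/5 + 34) = 51*(-2353/5) = -120003/5 ≈ -24001.)
38264/(-15895) + x/15319 = 38264/(-15895) - 120003/5/15319 = 38264*(-1/15895) - 120003/5*1/15319 = -38264/15895 - 120003/76595 = -967655753/243495505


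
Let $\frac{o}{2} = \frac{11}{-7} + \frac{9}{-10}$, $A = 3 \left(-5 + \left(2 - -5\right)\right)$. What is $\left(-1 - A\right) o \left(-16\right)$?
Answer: $- \frac{2768}{5} \approx -553.6$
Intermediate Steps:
$A = 6$ ($A = 3 \left(-5 + \left(2 + 5\right)\right) = 3 \left(-5 + 7\right) = 3 \cdot 2 = 6$)
$o = - \frac{173}{35}$ ($o = 2 \left(\frac{11}{-7} + \frac{9}{-10}\right) = 2 \left(11 \left(- \frac{1}{7}\right) + 9 \left(- \frac{1}{10}\right)\right) = 2 \left(- \frac{11}{7} - \frac{9}{10}\right) = 2 \left(- \frac{173}{70}\right) = - \frac{173}{35} \approx -4.9429$)
$\left(-1 - A\right) o \left(-16\right) = \left(-1 - 6\right) \left(- \frac{173}{35}\right) \left(-16\right) = \left(-7\right) \left(- \frac{173}{35}\right) \left(-16\right) = \frac{173}{5} \left(-16\right) = - \frac{2768}{5}$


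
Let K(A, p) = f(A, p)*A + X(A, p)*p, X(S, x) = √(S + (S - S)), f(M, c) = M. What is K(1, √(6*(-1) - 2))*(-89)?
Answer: -89 - 178*I*√2 ≈ -89.0 - 251.73*I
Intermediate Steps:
X(S, x) = √S (X(S, x) = √(S + 0) = √S)
K(A, p) = A² + p*√A (K(A, p) = A*A + √A*p = A² + p*√A)
K(1, √(6*(-1) - 2))*(-89) = (1² + √(6*(-1) - 2)*√1)*(-89) = (1 + √(-6 - 2)*1)*(-89) = (1 + √(-8)*1)*(-89) = (1 + (2*I*√2)*1)*(-89) = (1 + 2*I*√2)*(-89) = -89 - 178*I*√2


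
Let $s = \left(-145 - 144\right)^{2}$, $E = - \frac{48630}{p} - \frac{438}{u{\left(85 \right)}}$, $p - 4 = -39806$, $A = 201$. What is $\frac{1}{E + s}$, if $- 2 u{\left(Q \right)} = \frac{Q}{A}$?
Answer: $\frac{1691585}{144789026036} \approx 1.1683 \cdot 10^{-5}$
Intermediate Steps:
$u{\left(Q \right)} = - \frac{Q}{402}$ ($u{\left(Q \right)} = - \frac{Q \frac{1}{201}}{2} = - \frac{\frac{1}{201} Q}{2} = - \frac{Q}{402}$)
$p = -39802$ ($p = 4 - 39806 = -39802$)
$E = \frac{3506155251}{1691585}$ ($E = - \frac{48630}{-39802} - \frac{438}{\left(- \frac{1}{402}\right) 85} = \left(-48630\right) \left(- \frac{1}{39802}\right) - \frac{438}{- \frac{85}{402}} = \frac{24315}{19901} - - \frac{176076}{85} = \frac{24315}{19901} + \frac{176076}{85} = \frac{3506155251}{1691585} \approx 2072.7$)
$s = 83521$ ($s = \left(-289\right)^{2} = 83521$)
$\frac{1}{E + s} = \frac{1}{\frac{3506155251}{1691585} + 83521} = \frac{1}{\frac{144789026036}{1691585}} = \frac{1691585}{144789026036}$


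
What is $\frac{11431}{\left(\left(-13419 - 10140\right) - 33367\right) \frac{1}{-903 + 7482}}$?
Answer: $- \frac{75204549}{56926} \approx -1321.1$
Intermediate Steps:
$\frac{11431}{\left(\left(-13419 - 10140\right) - 33367\right) \frac{1}{-903 + 7482}} = \frac{11431}{\left(\left(-13419 - 10140\right) - 33367\right) \frac{1}{6579}} = \frac{11431}{\left(-23559 - 33367\right) \frac{1}{6579}} = \frac{11431}{\left(-56926\right) \frac{1}{6579}} = \frac{11431}{- \frac{56926}{6579}} = 11431 \left(- \frac{6579}{56926}\right) = - \frac{75204549}{56926}$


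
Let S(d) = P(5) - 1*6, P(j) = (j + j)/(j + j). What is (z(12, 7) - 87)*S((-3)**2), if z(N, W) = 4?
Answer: 415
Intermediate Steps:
P(j) = 1 (P(j) = (2*j)/((2*j)) = (2*j)*(1/(2*j)) = 1)
S(d) = -5 (S(d) = 1 - 1*6 = 1 - 6 = -5)
(z(12, 7) - 87)*S((-3)**2) = (4 - 87)*(-5) = -83*(-5) = 415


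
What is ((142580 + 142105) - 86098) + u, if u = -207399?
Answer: -8812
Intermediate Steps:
((142580 + 142105) - 86098) + u = ((142580 + 142105) - 86098) - 207399 = (284685 - 86098) - 207399 = 198587 - 207399 = -8812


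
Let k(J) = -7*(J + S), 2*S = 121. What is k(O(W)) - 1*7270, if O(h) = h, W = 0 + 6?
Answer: -15471/2 ≈ -7735.5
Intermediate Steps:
W = 6
S = 121/2 (S = (1/2)*121 = 121/2 ≈ 60.500)
k(J) = -847/2 - 7*J (k(J) = -7*(J + 121/2) = -7*(121/2 + J) = -847/2 - 7*J)
k(O(W)) - 1*7270 = (-847/2 - 7*6) - 1*7270 = (-847/2 - 42) - 7270 = -931/2 - 7270 = -15471/2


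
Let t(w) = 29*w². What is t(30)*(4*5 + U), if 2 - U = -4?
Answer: 678600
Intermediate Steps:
U = 6 (U = 2 - 1*(-4) = 2 + 4 = 6)
t(30)*(4*5 + U) = (29*30²)*(4*5 + 6) = (29*900)*(20 + 6) = 26100*26 = 678600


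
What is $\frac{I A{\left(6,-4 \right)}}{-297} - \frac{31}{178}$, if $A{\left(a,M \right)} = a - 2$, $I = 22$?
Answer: $- \frac{2261}{4806} \approx -0.47045$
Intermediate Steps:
$A{\left(a,M \right)} = -2 + a$ ($A{\left(a,M \right)} = a - 2 = -2 + a$)
$\frac{I A{\left(6,-4 \right)}}{-297} - \frac{31}{178} = \frac{22 \left(-2 + 6\right)}{-297} - \frac{31}{178} = 22 \cdot 4 \left(- \frac{1}{297}\right) - \frac{31}{178} = 88 \left(- \frac{1}{297}\right) - \frac{31}{178} = - \frac{8}{27} - \frac{31}{178} = - \frac{2261}{4806}$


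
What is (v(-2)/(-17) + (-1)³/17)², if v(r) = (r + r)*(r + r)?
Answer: 1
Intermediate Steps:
v(r) = 4*r² (v(r) = (2*r)*(2*r) = 4*r²)
(v(-2)/(-17) + (-1)³/17)² = ((4*(-2)²)/(-17) + (-1)³/17)² = ((4*4)*(-1/17) - 1*1/17)² = (16*(-1/17) - 1/17)² = (-16/17 - 1/17)² = (-1)² = 1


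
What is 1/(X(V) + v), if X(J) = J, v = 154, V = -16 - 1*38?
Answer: 1/100 ≈ 0.010000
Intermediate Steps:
V = -54 (V = -16 - 38 = -54)
1/(X(V) + v) = 1/(-54 + 154) = 1/100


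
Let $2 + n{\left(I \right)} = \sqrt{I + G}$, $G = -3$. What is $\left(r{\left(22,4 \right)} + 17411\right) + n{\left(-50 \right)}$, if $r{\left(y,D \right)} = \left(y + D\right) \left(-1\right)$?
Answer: $17383 + i \sqrt{53} \approx 17383.0 + 7.2801 i$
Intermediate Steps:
$r{\left(y,D \right)} = - D - y$ ($r{\left(y,D \right)} = \left(D + y\right) \left(-1\right) = - D - y$)
$n{\left(I \right)} = -2 + \sqrt{-3 + I}$ ($n{\left(I \right)} = -2 + \sqrt{I - 3} = -2 + \sqrt{-3 + I}$)
$\left(r{\left(22,4 \right)} + 17411\right) + n{\left(-50 \right)} = \left(\left(\left(-1\right) 4 - 22\right) + 17411\right) - \left(2 - \sqrt{-3 - 50}\right) = \left(\left(-4 - 22\right) + 17411\right) - \left(2 - \sqrt{-53}\right) = \left(-26 + 17411\right) - \left(2 - i \sqrt{53}\right) = 17385 - \left(2 - i \sqrt{53}\right) = 17383 + i \sqrt{53}$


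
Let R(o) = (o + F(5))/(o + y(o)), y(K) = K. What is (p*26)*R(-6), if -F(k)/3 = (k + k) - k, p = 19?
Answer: 1729/2 ≈ 864.50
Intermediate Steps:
F(k) = -3*k (F(k) = -3*((k + k) - k) = -3*(2*k - k) = -3*k)
R(o) = (-15 + o)/(2*o) (R(o) = (o - 3*5)/(o + o) = (o - 15)/((2*o)) = (-15 + o)*(1/(2*o)) = (-15 + o)/(2*o))
(p*26)*R(-6) = (19*26)*((½)*(-15 - 6)/(-6)) = 494*((½)*(-⅙)*(-21)) = 494*(7/4) = 1729/2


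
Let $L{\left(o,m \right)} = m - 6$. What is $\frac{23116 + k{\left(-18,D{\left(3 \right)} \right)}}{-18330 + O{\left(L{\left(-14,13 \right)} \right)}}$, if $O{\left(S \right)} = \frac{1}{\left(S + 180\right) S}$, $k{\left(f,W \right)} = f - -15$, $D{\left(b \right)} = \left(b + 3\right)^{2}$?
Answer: $- \frac{30254917}{23993969} \approx -1.2609$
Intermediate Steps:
$D{\left(b \right)} = \left(3 + b\right)^{2}$
$k{\left(f,W \right)} = 15 + f$ ($k{\left(f,W \right)} = f + 15 = 15 + f$)
$L{\left(o,m \right)} = -6 + m$
$O{\left(S \right)} = \frac{1}{S \left(180 + S\right)}$ ($O{\left(S \right)} = \frac{1}{\left(180 + S\right) S} = \frac{1}{S \left(180 + S\right)}$)
$\frac{23116 + k{\left(-18,D{\left(3 \right)} \right)}}{-18330 + O{\left(L{\left(-14,13 \right)} \right)}} = \frac{23116 + \left(15 - 18\right)}{-18330 + \frac{1}{\left(-6 + 13\right) \left(180 + \left(-6 + 13\right)\right)}} = \frac{23116 - 3}{-18330 + \frac{1}{7 \left(180 + 7\right)}} = \frac{23113}{-18330 + \frac{1}{7 \cdot 187}} = \frac{23113}{-18330 + \frac{1}{7} \cdot \frac{1}{187}} = \frac{23113}{-18330 + \frac{1}{1309}} = \frac{23113}{- \frac{23993969}{1309}} = 23113 \left(- \frac{1309}{23993969}\right) = - \frac{30254917}{23993969}$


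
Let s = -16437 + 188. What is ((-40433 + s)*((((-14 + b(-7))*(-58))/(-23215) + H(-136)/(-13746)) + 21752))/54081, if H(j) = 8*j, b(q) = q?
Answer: -21858352006927228/958776180255 ≈ -22798.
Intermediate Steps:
s = -16249
((-40433 + s)*((((-14 + b(-7))*(-58))/(-23215) + H(-136)/(-13746)) + 21752))/54081 = ((-40433 - 16249)*((((-14 - 7)*(-58))/(-23215) + (8*(-136))/(-13746)) + 21752))/54081 = -56682*((-21*(-58)*(-1/23215) - 1088*(-1/13746)) + 21752)*(1/54081) = -56682*((1218*(-1/23215) + 544/6873) + 21752)*(1/54081) = -56682*((-1218/23215 + 544/6873) + 21752)*(1/54081) = -56682*(4257646/159556695 + 21752)*(1/54081) = -56682*3470681487286/159556695*(1/54081) = -65575056020781684/53185565*1/54081 = -21858352006927228/958776180255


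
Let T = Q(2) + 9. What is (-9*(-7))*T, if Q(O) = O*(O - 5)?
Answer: 189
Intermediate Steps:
Q(O) = O*(-5 + O)
T = 3 (T = 2*(-5 + 2) + 9 = 2*(-3) + 9 = -6 + 9 = 3)
(-9*(-7))*T = -9*(-7)*3 = 63*3 = 189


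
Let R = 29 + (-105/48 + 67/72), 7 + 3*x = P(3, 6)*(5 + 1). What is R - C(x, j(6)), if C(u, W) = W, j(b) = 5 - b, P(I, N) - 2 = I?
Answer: 4139/144 ≈ 28.743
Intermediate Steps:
P(I, N) = 2 + I
x = 23/3 (x = -7/3 + ((2 + 3)*(5 + 1))/3 = -7/3 + (5*6)/3 = -7/3 + (1/3)*30 = -7/3 + 10 = 23/3 ≈ 7.6667)
R = 3995/144 (R = 29 + (-105*1/48 + 67*(1/72)) = 29 + (-35/16 + 67/72) = 29 - 181/144 = 3995/144 ≈ 27.743)
R - C(x, j(6)) = 3995/144 - (5 - 1*6) = 3995/144 - (5 - 6) = 3995/144 - 1*(-1) = 3995/144 + 1 = 4139/144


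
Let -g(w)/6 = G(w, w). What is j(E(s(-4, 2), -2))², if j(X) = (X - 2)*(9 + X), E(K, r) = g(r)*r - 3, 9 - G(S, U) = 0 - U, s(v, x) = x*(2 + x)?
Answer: 50552100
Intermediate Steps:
G(S, U) = 9 + U (G(S, U) = 9 - (0 - U) = 9 - (-1)*U = 9 + U)
g(w) = -54 - 6*w (g(w) = -6*(9 + w) = -54 - 6*w)
E(K, r) = -3 + r*(-54 - 6*r) (E(K, r) = (-54 - 6*r)*r - 3 = r*(-54 - 6*r) - 3 = -3 + r*(-54 - 6*r))
j(X) = (-2 + X)*(9 + X)
j(E(s(-4, 2), -2))² = (-18 + (-3 + 6*(-2)*(-9 - 1*(-2)))² + 7*(-3 + 6*(-2)*(-9 - 1*(-2))))² = (-18 + (-3 + 6*(-2)*(-9 + 2))² + 7*(-3 + 6*(-2)*(-9 + 2)))² = (-18 + (-3 + 6*(-2)*(-7))² + 7*(-3 + 6*(-2)*(-7)))² = (-18 + (-3 + 84)² + 7*(-3 + 84))² = (-18 + 81² + 7*81)² = (-18 + 6561 + 567)² = 7110² = 50552100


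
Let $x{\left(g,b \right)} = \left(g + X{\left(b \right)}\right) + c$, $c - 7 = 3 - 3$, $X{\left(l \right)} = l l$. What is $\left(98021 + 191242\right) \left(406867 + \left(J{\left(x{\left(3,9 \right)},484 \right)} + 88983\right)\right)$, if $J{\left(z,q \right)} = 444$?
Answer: $143559491322$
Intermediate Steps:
$X{\left(l \right)} = l^{2}$
$c = 7$ ($c = 7 + \left(3 - 3\right) = 7 + 0 = 7$)
$x{\left(g,b \right)} = 7 + g + b^{2}$ ($x{\left(g,b \right)} = \left(g + b^{2}\right) + 7 = 7 + g + b^{2}$)
$\left(98021 + 191242\right) \left(406867 + \left(J{\left(x{\left(3,9 \right)},484 \right)} + 88983\right)\right) = \left(98021 + 191242\right) \left(406867 + \left(444 + 88983\right)\right) = 289263 \left(406867 + 89427\right) = 289263 \cdot 496294 = 143559491322$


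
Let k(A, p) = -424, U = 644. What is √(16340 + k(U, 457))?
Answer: 2*√3979 ≈ 126.16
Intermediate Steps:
√(16340 + k(U, 457)) = √(16340 - 424) = √15916 = 2*√3979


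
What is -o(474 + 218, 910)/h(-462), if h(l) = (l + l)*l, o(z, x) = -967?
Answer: 967/426888 ≈ 0.0022652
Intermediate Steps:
h(l) = 2*l² (h(l) = (2*l)*l = 2*l²)
-o(474 + 218, 910)/h(-462) = -(-967)/(2*(-462)²) = -(-967)/(2*213444) = -(-967)/426888 = -1*(-967/426888) = 967/426888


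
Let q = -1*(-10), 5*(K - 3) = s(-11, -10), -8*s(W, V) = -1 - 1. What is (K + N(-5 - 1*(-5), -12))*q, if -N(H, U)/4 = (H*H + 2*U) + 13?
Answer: 941/2 ≈ 470.50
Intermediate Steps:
N(H, U) = -52 - 8*U - 4*H² (N(H, U) = -4*((H*H + 2*U) + 13) = -4*((H² + 2*U) + 13) = -4*(13 + H² + 2*U) = -52 - 8*U - 4*H²)
s(W, V) = ¼ (s(W, V) = -(-1 - 1)/8 = -⅛*(-2) = ¼)
K = 61/20 (K = 3 + (⅕)*(¼) = 3 + 1/20 = 61/20 ≈ 3.0500)
q = 10
(K + N(-5 - 1*(-5), -12))*q = (61/20 + (-52 - 8*(-12) - 4*(-5 - 1*(-5))²))*10 = (61/20 + (-52 + 96 - 4*(-5 + 5)²))*10 = (61/20 + (-52 + 96 - 4*0²))*10 = (61/20 + (-52 + 96 - 4*0))*10 = (61/20 + (-52 + 96 + 0))*10 = (61/20 + 44)*10 = (941/20)*10 = 941/2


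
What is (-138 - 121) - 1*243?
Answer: -502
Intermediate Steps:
(-138 - 121) - 1*243 = -259 - 243 = -502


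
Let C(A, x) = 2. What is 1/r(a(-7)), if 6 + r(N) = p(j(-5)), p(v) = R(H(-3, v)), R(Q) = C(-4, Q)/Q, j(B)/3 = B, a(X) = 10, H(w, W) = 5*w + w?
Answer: -9/55 ≈ -0.16364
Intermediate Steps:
H(w, W) = 6*w
j(B) = 3*B
R(Q) = 2/Q
p(v) = -1/9 (p(v) = 2/((6*(-3))) = 2/(-18) = 2*(-1/18) = -1/9)
r(N) = -55/9 (r(N) = -6 - 1/9 = -55/9)
1/r(a(-7)) = 1/(-55/9) = -9/55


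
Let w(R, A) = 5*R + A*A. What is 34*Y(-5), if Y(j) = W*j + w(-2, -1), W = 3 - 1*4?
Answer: -136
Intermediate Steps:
w(R, A) = A² + 5*R (w(R, A) = 5*R + A² = A² + 5*R)
W = -1 (W = 3 - 4 = -1)
Y(j) = -9 - j (Y(j) = -j + ((-1)² + 5*(-2)) = -j + (1 - 10) = -j - 9 = -9 - j)
34*Y(-5) = 34*(-9 - 1*(-5)) = 34*(-9 + 5) = 34*(-4) = -136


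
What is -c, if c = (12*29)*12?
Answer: -4176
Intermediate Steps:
c = 4176 (c = 348*12 = 4176)
-c = -1*4176 = -4176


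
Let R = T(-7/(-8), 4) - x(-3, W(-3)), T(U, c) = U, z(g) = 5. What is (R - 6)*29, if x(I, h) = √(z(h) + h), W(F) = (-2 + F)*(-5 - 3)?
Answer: -1189/8 - 87*√5 ≈ -343.16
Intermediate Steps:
W(F) = 16 - 8*F (W(F) = (-2 + F)*(-8) = 16 - 8*F)
x(I, h) = √(5 + h)
R = 7/8 - 3*√5 (R = -7/(-8) - √(5 + (16 - 8*(-3))) = -7*(-⅛) - √(5 + (16 + 24)) = 7/8 - √(5 + 40) = 7/8 - √45 = 7/8 - 3*√5 ≈ -5.8332)
(R - 6)*29 = ((7/8 - 3*√5) - 6)*29 = (-41/8 - 3*√5)*29 = -1189/8 - 87*√5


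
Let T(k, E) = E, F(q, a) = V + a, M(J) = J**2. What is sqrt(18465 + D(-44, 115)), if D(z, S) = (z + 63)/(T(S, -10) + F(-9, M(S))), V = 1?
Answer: sqrt(201571637134)/3304 ≈ 135.89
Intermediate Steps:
F(q, a) = 1 + a
D(z, S) = (63 + z)/(-9 + S**2) (D(z, S) = (z + 63)/(-10 + (1 + S**2)) = (63 + z)/(-9 + S**2))
sqrt(18465 + D(-44, 115)) = sqrt(18465 + (63 - 44)/(-9 + 115**2)) = sqrt(18465 + 19/(-9 + 13225)) = sqrt(18465 + 19/13216) = sqrt(244033459/13216) = sqrt(201571637134)/3304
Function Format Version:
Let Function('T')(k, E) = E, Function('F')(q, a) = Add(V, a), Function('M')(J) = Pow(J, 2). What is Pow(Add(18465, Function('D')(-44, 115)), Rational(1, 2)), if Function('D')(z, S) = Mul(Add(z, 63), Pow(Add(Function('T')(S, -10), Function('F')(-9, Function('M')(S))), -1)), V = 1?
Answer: Mul(Rational(1, 3304), Pow(201571637134, Rational(1, 2))) ≈ 135.89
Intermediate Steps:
Function('F')(q, a) = Add(1, a)
Function('D')(z, S) = Mul(Pow(Add(-9, Pow(S, 2)), -1), Add(63, z)) (Function('D')(z, S) = Mul(Add(z, 63), Pow(Add(-10, Add(1, Pow(S, 2))), -1)) = Mul(Add(63, z), Pow(Add(-9, Pow(S, 2)), -1)) = Mul(Pow(Add(-9, Pow(S, 2)), -1), Add(63, z)))
Pow(Add(18465, Function('D')(-44, 115)), Rational(1, 2)) = Pow(Add(18465, Mul(Pow(Add(-9, Pow(115, 2)), -1), Add(63, -44))), Rational(1, 2)) = Pow(Add(18465, Mul(Pow(Add(-9, 13225), -1), 19)), Rational(1, 2)) = Pow(Add(18465, Mul(Pow(13216, -1), 19)), Rational(1, 2)) = Pow(Add(18465, Mul(Rational(1, 13216), 19)), Rational(1, 2)) = Pow(Add(18465, Rational(19, 13216)), Rational(1, 2)) = Pow(Rational(244033459, 13216), Rational(1, 2)) = Mul(Rational(1, 3304), Pow(201571637134, Rational(1, 2)))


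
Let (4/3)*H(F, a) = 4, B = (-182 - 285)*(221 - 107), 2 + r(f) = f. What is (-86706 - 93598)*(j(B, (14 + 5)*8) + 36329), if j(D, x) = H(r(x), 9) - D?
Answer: -16149829280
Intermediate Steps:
r(f) = -2 + f
B = -53238 (B = -467*114 = -53238)
H(F, a) = 3 (H(F, a) = (¾)*4 = 3)
j(D, x) = 3 - D
(-86706 - 93598)*(j(B, (14 + 5)*8) + 36329) = (-86706 - 93598)*((3 - 1*(-53238)) + 36329) = -180304*((3 + 53238) + 36329) = -180304*(53241 + 36329) = -180304*89570 = -16149829280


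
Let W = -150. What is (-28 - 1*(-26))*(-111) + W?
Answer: 72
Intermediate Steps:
(-28 - 1*(-26))*(-111) + W = (-28 - 1*(-26))*(-111) - 150 = (-28 + 26)*(-111) - 150 = -2*(-111) - 150 = 222 - 150 = 72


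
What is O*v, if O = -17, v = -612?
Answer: 10404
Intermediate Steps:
O*v = -17*(-612) = 10404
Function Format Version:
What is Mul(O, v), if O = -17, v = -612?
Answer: 10404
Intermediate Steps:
Mul(O, v) = Mul(-17, -612) = 10404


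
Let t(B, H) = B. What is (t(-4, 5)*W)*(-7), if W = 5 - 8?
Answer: -84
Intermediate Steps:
W = -3
(t(-4, 5)*W)*(-7) = -4*(-3)*(-7) = 12*(-7) = -84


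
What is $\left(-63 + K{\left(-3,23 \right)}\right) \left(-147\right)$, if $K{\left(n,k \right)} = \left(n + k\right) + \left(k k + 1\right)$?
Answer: $-71589$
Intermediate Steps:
$K{\left(n,k \right)} = 1 + k + n + k^{2}$ ($K{\left(n,k \right)} = \left(k + n\right) + \left(k^{2} + 1\right) = \left(k + n\right) + \left(1 + k^{2}\right) = 1 + k + n + k^{2}$)
$\left(-63 + K{\left(-3,23 \right)}\right) \left(-147\right) = \left(-63 + \left(1 + 23 - 3 + 23^{2}\right)\right) \left(-147\right) = \left(-63 + \left(1 + 23 - 3 + 529\right)\right) \left(-147\right) = \left(-63 + 550\right) \left(-147\right) = 487 \left(-147\right) = -71589$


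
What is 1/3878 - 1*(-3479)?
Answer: 13491563/3878 ≈ 3479.0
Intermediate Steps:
1/3878 - 1*(-3479) = 1/3878 + 3479 = 13491563/3878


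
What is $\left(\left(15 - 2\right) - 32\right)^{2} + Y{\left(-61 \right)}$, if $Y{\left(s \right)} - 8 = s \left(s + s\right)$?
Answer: $7811$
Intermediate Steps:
$Y{\left(s \right)} = 8 + 2 s^{2}$ ($Y{\left(s \right)} = 8 + s \left(s + s\right) = 8 + s 2 s = 8 + 2 s^{2}$)
$\left(\left(15 - 2\right) - 32\right)^{2} + Y{\left(-61 \right)} = \left(\left(15 - 2\right) - 32\right)^{2} + \left(8 + 2 \left(-61\right)^{2}\right) = \left(13 - 32\right)^{2} + \left(8 + 2 \cdot 3721\right) = \left(-19\right)^{2} + \left(8 + 7442\right) = 361 + 7450 = 7811$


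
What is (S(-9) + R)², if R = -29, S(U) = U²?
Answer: 2704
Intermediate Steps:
(S(-9) + R)² = ((-9)² - 29)² = (81 - 29)² = 52² = 2704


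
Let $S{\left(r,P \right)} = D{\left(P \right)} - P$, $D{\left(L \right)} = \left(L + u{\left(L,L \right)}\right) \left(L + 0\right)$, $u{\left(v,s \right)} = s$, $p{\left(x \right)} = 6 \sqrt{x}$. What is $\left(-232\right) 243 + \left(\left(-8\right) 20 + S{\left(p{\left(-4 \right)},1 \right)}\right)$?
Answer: $-56535$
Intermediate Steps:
$D{\left(L \right)} = 2 L^{2}$ ($D{\left(L \right)} = \left(L + L\right) \left(L + 0\right) = 2 L L = 2 L^{2}$)
$S{\left(r,P \right)} = - P + 2 P^{2}$ ($S{\left(r,P \right)} = 2 P^{2} - P = - P + 2 P^{2}$)
$\left(-232\right) 243 + \left(\left(-8\right) 20 + S{\left(p{\left(-4 \right)},1 \right)}\right) = \left(-232\right) 243 + \left(\left(-8\right) 20 + 1 \left(-1 + 2 \cdot 1\right)\right) = -56376 - \left(160 - \left(-1 + 2\right)\right) = -56376 + \left(-160 + 1 \cdot 1\right) = -56376 + \left(-160 + 1\right) = -56376 - 159 = -56535$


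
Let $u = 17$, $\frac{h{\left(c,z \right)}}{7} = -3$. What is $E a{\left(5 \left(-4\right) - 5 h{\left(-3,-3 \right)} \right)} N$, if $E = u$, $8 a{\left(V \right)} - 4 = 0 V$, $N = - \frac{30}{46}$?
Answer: $- \frac{255}{46} \approx -5.5435$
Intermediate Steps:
$h{\left(c,z \right)} = -21$ ($h{\left(c,z \right)} = 7 \left(-3\right) = -21$)
$N = - \frac{15}{23}$ ($N = \left(-30\right) \frac{1}{46} = - \frac{15}{23} \approx -0.65217$)
$a{\left(V \right)} = \frac{1}{2}$ ($a{\left(V \right)} = \frac{1}{2} + \frac{0 V}{8} = \frac{1}{2} + \frac{1}{8} \cdot 0 = \frac{1}{2} + 0 = \frac{1}{2}$)
$E = 17$
$E a{\left(5 \left(-4\right) - 5 h{\left(-3,-3 \right)} \right)} N = 17 \cdot \frac{1}{2} \left(- \frac{15}{23}\right) = \frac{17}{2} \left(- \frac{15}{23}\right) = - \frac{255}{46}$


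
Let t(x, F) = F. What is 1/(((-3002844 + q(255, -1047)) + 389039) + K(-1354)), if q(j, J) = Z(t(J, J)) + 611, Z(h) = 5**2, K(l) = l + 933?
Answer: -1/2613590 ≈ -3.8262e-7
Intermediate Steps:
K(l) = 933 + l
Z(h) = 25
q(j, J) = 636 (q(j, J) = 25 + 611 = 636)
1/(((-3002844 + q(255, -1047)) + 389039) + K(-1354)) = 1/(((-3002844 + 636) + 389039) + (933 - 1354)) = 1/((-3002208 + 389039) - 421) = 1/(-2613169 - 421) = 1/(-2613590) = -1/2613590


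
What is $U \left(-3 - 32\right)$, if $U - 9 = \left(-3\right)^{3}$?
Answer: $630$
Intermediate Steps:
$U = -18$ ($U = 9 + \left(-3\right)^{3} = 9 - 27 = -18$)
$U \left(-3 - 32\right) = - 18 \left(-3 - 32\right) = \left(-18\right) \left(-35\right) = 630$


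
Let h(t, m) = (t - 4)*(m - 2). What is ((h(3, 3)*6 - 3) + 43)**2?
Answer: 1156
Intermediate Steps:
h(t, m) = (-4 + t)*(-2 + m)
((h(3, 3)*6 - 3) + 43)**2 = (((8 - 4*3 - 2*3 + 3*3)*6 - 3) + 43)**2 = (((8 - 12 - 6 + 9)*6 - 3) + 43)**2 = ((-1*6 - 3) + 43)**2 = ((-6 - 3) + 43)**2 = (-9 + 43)**2 = 34**2 = 1156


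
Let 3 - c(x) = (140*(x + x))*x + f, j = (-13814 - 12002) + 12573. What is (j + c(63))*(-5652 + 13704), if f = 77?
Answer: -9055577124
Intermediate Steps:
j = -13243 (j = -25816 + 12573 = -13243)
c(x) = -74 - 280*x**2 (c(x) = 3 - ((140*(x + x))*x + 77) = 3 - ((140*(2*x))*x + 77) = 3 - ((280*x)*x + 77) = 3 - (280*x**2 + 77) = 3 - (77 + 280*x**2) = 3 + (-77 - 280*x**2) = -74 - 280*x**2)
(j + c(63))*(-5652 + 13704) = (-13243 + (-74 - 280*63**2))*(-5652 + 13704) = (-13243 + (-74 - 280*3969))*8052 = (-13243 + (-74 - 1111320))*8052 = (-13243 - 1111394)*8052 = -1124637*8052 = -9055577124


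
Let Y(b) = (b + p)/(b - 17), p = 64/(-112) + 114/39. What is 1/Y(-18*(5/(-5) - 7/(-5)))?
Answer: 11011/2206 ≈ 4.9914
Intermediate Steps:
p = 214/91 (p = 64*(-1/112) + 114*(1/39) = -4/7 + 38/13 = 214/91 ≈ 2.3516)
Y(b) = (214/91 + b)/(-17 + b) (Y(b) = (b + 214/91)/(b - 17) = (214/91 + b)/(-17 + b))
1/Y(-18*(5/(-5) - 7/(-5))) = 1/((214/91 - 18*(5/(-5) - 7/(-5)))/(-17 - 18*(5/(-5) - 7/(-5)))) = 1/((214/91 - 18*(5*(-1/5) - 7*(-1/5)))/(-17 - 18*(5*(-1/5) - 7*(-1/5)))) = 1/((214/91 - 18*(-1 + 7/5))/(-17 - 18*(-1 + 7/5))) = 1/((214/91 - 18*2/5)/(-17 - 18*2/5)) = 1/((214/91 - 36/5)/(-17 - 36/5)) = 1/(-2206/455/(-121/5)) = 1/(-5/121*(-2206/455)) = 1/(2206/11011) = 11011/2206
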